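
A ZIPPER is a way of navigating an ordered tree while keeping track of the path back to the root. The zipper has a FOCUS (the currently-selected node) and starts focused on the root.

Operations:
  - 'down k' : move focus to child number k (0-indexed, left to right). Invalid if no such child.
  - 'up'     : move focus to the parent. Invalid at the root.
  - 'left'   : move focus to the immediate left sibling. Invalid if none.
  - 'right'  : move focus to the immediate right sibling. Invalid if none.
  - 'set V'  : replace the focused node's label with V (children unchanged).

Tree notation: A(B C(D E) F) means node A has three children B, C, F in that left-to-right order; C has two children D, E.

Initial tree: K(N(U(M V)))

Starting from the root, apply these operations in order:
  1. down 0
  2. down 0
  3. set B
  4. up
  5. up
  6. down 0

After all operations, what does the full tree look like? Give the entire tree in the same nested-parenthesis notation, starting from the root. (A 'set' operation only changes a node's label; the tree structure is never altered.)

Step 1 (down 0): focus=N path=0 depth=1 children=['U'] left=[] right=[] parent=K
Step 2 (down 0): focus=U path=0/0 depth=2 children=['M', 'V'] left=[] right=[] parent=N
Step 3 (set B): focus=B path=0/0 depth=2 children=['M', 'V'] left=[] right=[] parent=N
Step 4 (up): focus=N path=0 depth=1 children=['B'] left=[] right=[] parent=K
Step 5 (up): focus=K path=root depth=0 children=['N'] (at root)
Step 6 (down 0): focus=N path=0 depth=1 children=['B'] left=[] right=[] parent=K

Answer: K(N(B(M V)))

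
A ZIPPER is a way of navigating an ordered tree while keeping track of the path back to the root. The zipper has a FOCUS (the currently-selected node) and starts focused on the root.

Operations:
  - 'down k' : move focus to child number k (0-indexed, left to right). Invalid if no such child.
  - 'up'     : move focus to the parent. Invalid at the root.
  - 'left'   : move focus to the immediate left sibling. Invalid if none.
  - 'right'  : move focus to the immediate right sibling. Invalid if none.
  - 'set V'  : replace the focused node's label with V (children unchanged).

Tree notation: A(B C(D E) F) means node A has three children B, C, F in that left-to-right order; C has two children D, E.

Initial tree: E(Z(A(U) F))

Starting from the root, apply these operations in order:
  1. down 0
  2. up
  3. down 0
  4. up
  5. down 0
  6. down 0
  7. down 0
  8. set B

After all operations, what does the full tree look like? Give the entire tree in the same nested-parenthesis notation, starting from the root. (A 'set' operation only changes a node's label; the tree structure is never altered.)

Answer: E(Z(A(B) F))

Derivation:
Step 1 (down 0): focus=Z path=0 depth=1 children=['A', 'F'] left=[] right=[] parent=E
Step 2 (up): focus=E path=root depth=0 children=['Z'] (at root)
Step 3 (down 0): focus=Z path=0 depth=1 children=['A', 'F'] left=[] right=[] parent=E
Step 4 (up): focus=E path=root depth=0 children=['Z'] (at root)
Step 5 (down 0): focus=Z path=0 depth=1 children=['A', 'F'] left=[] right=[] parent=E
Step 6 (down 0): focus=A path=0/0 depth=2 children=['U'] left=[] right=['F'] parent=Z
Step 7 (down 0): focus=U path=0/0/0 depth=3 children=[] left=[] right=[] parent=A
Step 8 (set B): focus=B path=0/0/0 depth=3 children=[] left=[] right=[] parent=A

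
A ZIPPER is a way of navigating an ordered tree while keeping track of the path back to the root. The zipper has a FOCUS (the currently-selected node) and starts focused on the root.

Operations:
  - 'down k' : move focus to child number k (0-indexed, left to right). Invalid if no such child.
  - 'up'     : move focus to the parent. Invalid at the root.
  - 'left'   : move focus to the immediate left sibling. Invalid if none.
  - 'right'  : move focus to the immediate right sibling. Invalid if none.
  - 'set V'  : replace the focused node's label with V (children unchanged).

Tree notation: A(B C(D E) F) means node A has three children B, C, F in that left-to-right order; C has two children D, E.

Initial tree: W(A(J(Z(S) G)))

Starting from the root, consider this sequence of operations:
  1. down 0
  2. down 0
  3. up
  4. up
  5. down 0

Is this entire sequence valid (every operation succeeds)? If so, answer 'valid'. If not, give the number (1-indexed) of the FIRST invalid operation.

Step 1 (down 0): focus=A path=0 depth=1 children=['J'] left=[] right=[] parent=W
Step 2 (down 0): focus=J path=0/0 depth=2 children=['Z', 'G'] left=[] right=[] parent=A
Step 3 (up): focus=A path=0 depth=1 children=['J'] left=[] right=[] parent=W
Step 4 (up): focus=W path=root depth=0 children=['A'] (at root)
Step 5 (down 0): focus=A path=0 depth=1 children=['J'] left=[] right=[] parent=W

Answer: valid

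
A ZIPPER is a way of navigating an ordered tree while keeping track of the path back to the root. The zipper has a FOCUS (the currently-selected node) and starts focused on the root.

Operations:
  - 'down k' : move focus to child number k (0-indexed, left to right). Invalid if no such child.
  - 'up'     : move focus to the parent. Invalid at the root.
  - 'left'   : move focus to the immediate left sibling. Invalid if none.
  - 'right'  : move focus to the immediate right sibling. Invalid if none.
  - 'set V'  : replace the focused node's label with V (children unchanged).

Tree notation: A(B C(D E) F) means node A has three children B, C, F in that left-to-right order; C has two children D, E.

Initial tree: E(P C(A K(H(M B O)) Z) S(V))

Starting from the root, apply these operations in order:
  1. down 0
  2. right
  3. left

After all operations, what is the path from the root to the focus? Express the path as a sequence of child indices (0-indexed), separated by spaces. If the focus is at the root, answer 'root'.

Answer: 0

Derivation:
Step 1 (down 0): focus=P path=0 depth=1 children=[] left=[] right=['C', 'S'] parent=E
Step 2 (right): focus=C path=1 depth=1 children=['A', 'K', 'Z'] left=['P'] right=['S'] parent=E
Step 3 (left): focus=P path=0 depth=1 children=[] left=[] right=['C', 'S'] parent=E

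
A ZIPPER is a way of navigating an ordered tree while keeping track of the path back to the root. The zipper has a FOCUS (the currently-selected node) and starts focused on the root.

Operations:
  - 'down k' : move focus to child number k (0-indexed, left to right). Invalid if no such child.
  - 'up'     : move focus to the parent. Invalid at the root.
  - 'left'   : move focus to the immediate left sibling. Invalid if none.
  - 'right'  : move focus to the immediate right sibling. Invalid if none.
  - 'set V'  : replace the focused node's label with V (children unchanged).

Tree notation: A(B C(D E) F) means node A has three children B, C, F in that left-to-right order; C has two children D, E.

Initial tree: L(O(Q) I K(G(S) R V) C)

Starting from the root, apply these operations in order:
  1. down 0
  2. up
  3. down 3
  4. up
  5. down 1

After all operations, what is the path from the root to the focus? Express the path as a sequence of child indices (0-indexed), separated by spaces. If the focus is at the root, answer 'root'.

Answer: 1

Derivation:
Step 1 (down 0): focus=O path=0 depth=1 children=['Q'] left=[] right=['I', 'K', 'C'] parent=L
Step 2 (up): focus=L path=root depth=0 children=['O', 'I', 'K', 'C'] (at root)
Step 3 (down 3): focus=C path=3 depth=1 children=[] left=['O', 'I', 'K'] right=[] parent=L
Step 4 (up): focus=L path=root depth=0 children=['O', 'I', 'K', 'C'] (at root)
Step 5 (down 1): focus=I path=1 depth=1 children=[] left=['O'] right=['K', 'C'] parent=L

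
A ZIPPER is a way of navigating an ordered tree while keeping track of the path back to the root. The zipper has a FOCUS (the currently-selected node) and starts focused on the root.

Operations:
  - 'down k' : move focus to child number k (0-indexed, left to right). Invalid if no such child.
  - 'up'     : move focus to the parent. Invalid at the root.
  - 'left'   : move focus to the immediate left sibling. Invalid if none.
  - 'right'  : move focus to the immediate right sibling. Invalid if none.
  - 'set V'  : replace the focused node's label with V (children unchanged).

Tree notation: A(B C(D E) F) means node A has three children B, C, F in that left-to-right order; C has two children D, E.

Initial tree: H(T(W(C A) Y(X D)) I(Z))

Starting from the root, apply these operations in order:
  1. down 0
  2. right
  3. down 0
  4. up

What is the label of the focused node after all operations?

Answer: I

Derivation:
Step 1 (down 0): focus=T path=0 depth=1 children=['W', 'Y'] left=[] right=['I'] parent=H
Step 2 (right): focus=I path=1 depth=1 children=['Z'] left=['T'] right=[] parent=H
Step 3 (down 0): focus=Z path=1/0 depth=2 children=[] left=[] right=[] parent=I
Step 4 (up): focus=I path=1 depth=1 children=['Z'] left=['T'] right=[] parent=H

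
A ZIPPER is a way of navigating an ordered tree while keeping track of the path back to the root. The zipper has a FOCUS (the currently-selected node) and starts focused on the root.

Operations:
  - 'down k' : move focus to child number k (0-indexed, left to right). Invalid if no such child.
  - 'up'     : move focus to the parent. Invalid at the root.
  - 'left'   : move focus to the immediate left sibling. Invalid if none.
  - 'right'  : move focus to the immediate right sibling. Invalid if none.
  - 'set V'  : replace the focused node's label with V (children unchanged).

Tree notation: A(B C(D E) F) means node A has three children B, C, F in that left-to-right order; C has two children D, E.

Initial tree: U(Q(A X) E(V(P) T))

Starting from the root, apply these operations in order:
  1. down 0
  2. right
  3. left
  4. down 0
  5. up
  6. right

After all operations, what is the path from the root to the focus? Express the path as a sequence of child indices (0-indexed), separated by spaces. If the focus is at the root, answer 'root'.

Step 1 (down 0): focus=Q path=0 depth=1 children=['A', 'X'] left=[] right=['E'] parent=U
Step 2 (right): focus=E path=1 depth=1 children=['V', 'T'] left=['Q'] right=[] parent=U
Step 3 (left): focus=Q path=0 depth=1 children=['A', 'X'] left=[] right=['E'] parent=U
Step 4 (down 0): focus=A path=0/0 depth=2 children=[] left=[] right=['X'] parent=Q
Step 5 (up): focus=Q path=0 depth=1 children=['A', 'X'] left=[] right=['E'] parent=U
Step 6 (right): focus=E path=1 depth=1 children=['V', 'T'] left=['Q'] right=[] parent=U

Answer: 1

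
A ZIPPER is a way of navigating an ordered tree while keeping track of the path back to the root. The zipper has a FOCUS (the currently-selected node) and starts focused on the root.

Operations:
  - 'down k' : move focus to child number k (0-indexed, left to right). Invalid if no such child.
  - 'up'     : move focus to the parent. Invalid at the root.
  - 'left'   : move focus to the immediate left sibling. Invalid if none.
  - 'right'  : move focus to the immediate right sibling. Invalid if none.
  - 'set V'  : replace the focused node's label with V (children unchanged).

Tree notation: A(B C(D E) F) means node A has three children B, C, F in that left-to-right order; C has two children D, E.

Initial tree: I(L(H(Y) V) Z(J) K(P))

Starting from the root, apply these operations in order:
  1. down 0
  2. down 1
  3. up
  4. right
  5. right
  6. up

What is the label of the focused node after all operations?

Step 1 (down 0): focus=L path=0 depth=1 children=['H', 'V'] left=[] right=['Z', 'K'] parent=I
Step 2 (down 1): focus=V path=0/1 depth=2 children=[] left=['H'] right=[] parent=L
Step 3 (up): focus=L path=0 depth=1 children=['H', 'V'] left=[] right=['Z', 'K'] parent=I
Step 4 (right): focus=Z path=1 depth=1 children=['J'] left=['L'] right=['K'] parent=I
Step 5 (right): focus=K path=2 depth=1 children=['P'] left=['L', 'Z'] right=[] parent=I
Step 6 (up): focus=I path=root depth=0 children=['L', 'Z', 'K'] (at root)

Answer: I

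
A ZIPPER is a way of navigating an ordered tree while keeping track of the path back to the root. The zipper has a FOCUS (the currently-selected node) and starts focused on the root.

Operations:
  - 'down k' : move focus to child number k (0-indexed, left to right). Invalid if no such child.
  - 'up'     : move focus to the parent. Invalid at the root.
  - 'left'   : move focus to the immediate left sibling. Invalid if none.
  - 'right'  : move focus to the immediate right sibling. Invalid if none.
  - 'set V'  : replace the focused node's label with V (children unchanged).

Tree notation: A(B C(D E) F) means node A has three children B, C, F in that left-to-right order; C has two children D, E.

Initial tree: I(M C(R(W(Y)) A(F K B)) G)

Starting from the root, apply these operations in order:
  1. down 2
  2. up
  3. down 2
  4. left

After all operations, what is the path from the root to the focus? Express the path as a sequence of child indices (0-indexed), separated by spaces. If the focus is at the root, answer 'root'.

Step 1 (down 2): focus=G path=2 depth=1 children=[] left=['M', 'C'] right=[] parent=I
Step 2 (up): focus=I path=root depth=0 children=['M', 'C', 'G'] (at root)
Step 3 (down 2): focus=G path=2 depth=1 children=[] left=['M', 'C'] right=[] parent=I
Step 4 (left): focus=C path=1 depth=1 children=['R', 'A'] left=['M'] right=['G'] parent=I

Answer: 1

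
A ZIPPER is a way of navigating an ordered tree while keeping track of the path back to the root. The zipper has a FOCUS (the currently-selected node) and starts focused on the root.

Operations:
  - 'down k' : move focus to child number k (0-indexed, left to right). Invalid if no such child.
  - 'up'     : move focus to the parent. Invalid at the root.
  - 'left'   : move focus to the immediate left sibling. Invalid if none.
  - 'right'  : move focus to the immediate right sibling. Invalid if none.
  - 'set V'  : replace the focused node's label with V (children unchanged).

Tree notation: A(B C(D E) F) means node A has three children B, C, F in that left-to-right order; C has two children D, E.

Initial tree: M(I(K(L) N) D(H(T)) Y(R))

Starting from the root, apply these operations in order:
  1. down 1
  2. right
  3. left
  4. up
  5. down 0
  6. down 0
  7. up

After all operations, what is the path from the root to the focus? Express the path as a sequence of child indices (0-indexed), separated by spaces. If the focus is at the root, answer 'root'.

Answer: 0

Derivation:
Step 1 (down 1): focus=D path=1 depth=1 children=['H'] left=['I'] right=['Y'] parent=M
Step 2 (right): focus=Y path=2 depth=1 children=['R'] left=['I', 'D'] right=[] parent=M
Step 3 (left): focus=D path=1 depth=1 children=['H'] left=['I'] right=['Y'] parent=M
Step 4 (up): focus=M path=root depth=0 children=['I', 'D', 'Y'] (at root)
Step 5 (down 0): focus=I path=0 depth=1 children=['K', 'N'] left=[] right=['D', 'Y'] parent=M
Step 6 (down 0): focus=K path=0/0 depth=2 children=['L'] left=[] right=['N'] parent=I
Step 7 (up): focus=I path=0 depth=1 children=['K', 'N'] left=[] right=['D', 'Y'] parent=M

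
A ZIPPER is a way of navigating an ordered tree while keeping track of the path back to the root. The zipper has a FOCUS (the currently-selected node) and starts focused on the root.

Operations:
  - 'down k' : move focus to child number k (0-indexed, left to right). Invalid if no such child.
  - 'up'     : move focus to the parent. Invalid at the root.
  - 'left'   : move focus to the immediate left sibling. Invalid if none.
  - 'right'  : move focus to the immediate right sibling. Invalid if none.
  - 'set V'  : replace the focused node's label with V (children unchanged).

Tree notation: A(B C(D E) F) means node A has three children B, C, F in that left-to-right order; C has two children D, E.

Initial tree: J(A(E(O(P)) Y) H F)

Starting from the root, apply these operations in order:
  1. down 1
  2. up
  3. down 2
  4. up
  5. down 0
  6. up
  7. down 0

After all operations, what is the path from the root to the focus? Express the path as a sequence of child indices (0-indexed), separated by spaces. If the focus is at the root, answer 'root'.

Answer: 0

Derivation:
Step 1 (down 1): focus=H path=1 depth=1 children=[] left=['A'] right=['F'] parent=J
Step 2 (up): focus=J path=root depth=0 children=['A', 'H', 'F'] (at root)
Step 3 (down 2): focus=F path=2 depth=1 children=[] left=['A', 'H'] right=[] parent=J
Step 4 (up): focus=J path=root depth=0 children=['A', 'H', 'F'] (at root)
Step 5 (down 0): focus=A path=0 depth=1 children=['E', 'Y'] left=[] right=['H', 'F'] parent=J
Step 6 (up): focus=J path=root depth=0 children=['A', 'H', 'F'] (at root)
Step 7 (down 0): focus=A path=0 depth=1 children=['E', 'Y'] left=[] right=['H', 'F'] parent=J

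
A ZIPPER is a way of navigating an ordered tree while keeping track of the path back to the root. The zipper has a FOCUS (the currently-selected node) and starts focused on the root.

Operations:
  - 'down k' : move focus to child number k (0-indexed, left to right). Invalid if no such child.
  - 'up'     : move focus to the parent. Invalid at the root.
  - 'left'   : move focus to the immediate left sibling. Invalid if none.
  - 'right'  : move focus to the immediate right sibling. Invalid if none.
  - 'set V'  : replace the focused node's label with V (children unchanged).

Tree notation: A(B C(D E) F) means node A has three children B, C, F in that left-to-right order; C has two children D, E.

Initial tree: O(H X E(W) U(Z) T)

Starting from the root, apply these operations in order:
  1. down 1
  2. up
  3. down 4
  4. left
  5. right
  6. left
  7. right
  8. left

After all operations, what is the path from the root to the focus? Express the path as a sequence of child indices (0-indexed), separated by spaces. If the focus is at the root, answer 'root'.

Answer: 3

Derivation:
Step 1 (down 1): focus=X path=1 depth=1 children=[] left=['H'] right=['E', 'U', 'T'] parent=O
Step 2 (up): focus=O path=root depth=0 children=['H', 'X', 'E', 'U', 'T'] (at root)
Step 3 (down 4): focus=T path=4 depth=1 children=[] left=['H', 'X', 'E', 'U'] right=[] parent=O
Step 4 (left): focus=U path=3 depth=1 children=['Z'] left=['H', 'X', 'E'] right=['T'] parent=O
Step 5 (right): focus=T path=4 depth=1 children=[] left=['H', 'X', 'E', 'U'] right=[] parent=O
Step 6 (left): focus=U path=3 depth=1 children=['Z'] left=['H', 'X', 'E'] right=['T'] parent=O
Step 7 (right): focus=T path=4 depth=1 children=[] left=['H', 'X', 'E', 'U'] right=[] parent=O
Step 8 (left): focus=U path=3 depth=1 children=['Z'] left=['H', 'X', 'E'] right=['T'] parent=O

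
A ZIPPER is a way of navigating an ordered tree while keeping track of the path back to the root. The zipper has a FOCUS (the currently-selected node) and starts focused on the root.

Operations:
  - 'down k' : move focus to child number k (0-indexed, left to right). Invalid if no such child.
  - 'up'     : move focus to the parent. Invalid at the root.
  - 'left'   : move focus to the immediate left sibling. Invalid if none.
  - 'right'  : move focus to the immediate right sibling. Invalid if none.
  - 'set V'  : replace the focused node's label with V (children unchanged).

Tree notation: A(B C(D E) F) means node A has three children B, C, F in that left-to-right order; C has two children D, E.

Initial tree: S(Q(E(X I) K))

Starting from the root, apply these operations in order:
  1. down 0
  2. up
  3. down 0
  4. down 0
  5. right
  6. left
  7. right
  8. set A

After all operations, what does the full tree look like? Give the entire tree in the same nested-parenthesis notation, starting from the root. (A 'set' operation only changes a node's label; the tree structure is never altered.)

Step 1 (down 0): focus=Q path=0 depth=1 children=['E', 'K'] left=[] right=[] parent=S
Step 2 (up): focus=S path=root depth=0 children=['Q'] (at root)
Step 3 (down 0): focus=Q path=0 depth=1 children=['E', 'K'] left=[] right=[] parent=S
Step 4 (down 0): focus=E path=0/0 depth=2 children=['X', 'I'] left=[] right=['K'] parent=Q
Step 5 (right): focus=K path=0/1 depth=2 children=[] left=['E'] right=[] parent=Q
Step 6 (left): focus=E path=0/0 depth=2 children=['X', 'I'] left=[] right=['K'] parent=Q
Step 7 (right): focus=K path=0/1 depth=2 children=[] left=['E'] right=[] parent=Q
Step 8 (set A): focus=A path=0/1 depth=2 children=[] left=['E'] right=[] parent=Q

Answer: S(Q(E(X I) A))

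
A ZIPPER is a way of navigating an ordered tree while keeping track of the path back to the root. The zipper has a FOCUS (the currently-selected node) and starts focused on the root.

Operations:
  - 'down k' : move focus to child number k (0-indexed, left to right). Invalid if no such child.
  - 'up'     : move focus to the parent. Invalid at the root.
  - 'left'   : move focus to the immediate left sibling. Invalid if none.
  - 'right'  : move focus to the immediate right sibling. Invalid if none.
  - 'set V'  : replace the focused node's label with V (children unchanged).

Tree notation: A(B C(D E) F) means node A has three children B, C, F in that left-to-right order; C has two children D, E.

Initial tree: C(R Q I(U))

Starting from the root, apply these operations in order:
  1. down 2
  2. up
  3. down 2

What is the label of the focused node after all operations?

Answer: I

Derivation:
Step 1 (down 2): focus=I path=2 depth=1 children=['U'] left=['R', 'Q'] right=[] parent=C
Step 2 (up): focus=C path=root depth=0 children=['R', 'Q', 'I'] (at root)
Step 3 (down 2): focus=I path=2 depth=1 children=['U'] left=['R', 'Q'] right=[] parent=C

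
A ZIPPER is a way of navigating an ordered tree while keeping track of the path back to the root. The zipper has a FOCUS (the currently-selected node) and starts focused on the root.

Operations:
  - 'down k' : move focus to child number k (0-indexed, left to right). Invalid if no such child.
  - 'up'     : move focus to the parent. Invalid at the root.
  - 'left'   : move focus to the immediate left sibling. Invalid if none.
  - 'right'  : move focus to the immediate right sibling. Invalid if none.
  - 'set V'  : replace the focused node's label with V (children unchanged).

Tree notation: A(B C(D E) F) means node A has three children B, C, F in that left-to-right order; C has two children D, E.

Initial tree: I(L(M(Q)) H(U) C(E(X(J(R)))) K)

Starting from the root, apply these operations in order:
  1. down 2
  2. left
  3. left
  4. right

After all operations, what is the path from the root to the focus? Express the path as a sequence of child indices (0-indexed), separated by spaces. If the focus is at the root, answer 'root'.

Answer: 1

Derivation:
Step 1 (down 2): focus=C path=2 depth=1 children=['E'] left=['L', 'H'] right=['K'] parent=I
Step 2 (left): focus=H path=1 depth=1 children=['U'] left=['L'] right=['C', 'K'] parent=I
Step 3 (left): focus=L path=0 depth=1 children=['M'] left=[] right=['H', 'C', 'K'] parent=I
Step 4 (right): focus=H path=1 depth=1 children=['U'] left=['L'] right=['C', 'K'] parent=I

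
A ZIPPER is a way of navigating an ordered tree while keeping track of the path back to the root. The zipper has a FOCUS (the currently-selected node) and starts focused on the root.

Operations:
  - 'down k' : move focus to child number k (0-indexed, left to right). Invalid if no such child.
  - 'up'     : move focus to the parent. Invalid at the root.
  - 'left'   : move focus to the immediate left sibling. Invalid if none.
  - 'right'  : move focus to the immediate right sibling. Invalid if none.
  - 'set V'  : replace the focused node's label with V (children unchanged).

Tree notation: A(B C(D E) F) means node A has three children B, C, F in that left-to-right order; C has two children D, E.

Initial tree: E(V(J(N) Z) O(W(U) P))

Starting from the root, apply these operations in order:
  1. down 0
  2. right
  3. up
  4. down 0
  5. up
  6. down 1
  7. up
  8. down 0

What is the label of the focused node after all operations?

Answer: V

Derivation:
Step 1 (down 0): focus=V path=0 depth=1 children=['J', 'Z'] left=[] right=['O'] parent=E
Step 2 (right): focus=O path=1 depth=1 children=['W', 'P'] left=['V'] right=[] parent=E
Step 3 (up): focus=E path=root depth=0 children=['V', 'O'] (at root)
Step 4 (down 0): focus=V path=0 depth=1 children=['J', 'Z'] left=[] right=['O'] parent=E
Step 5 (up): focus=E path=root depth=0 children=['V', 'O'] (at root)
Step 6 (down 1): focus=O path=1 depth=1 children=['W', 'P'] left=['V'] right=[] parent=E
Step 7 (up): focus=E path=root depth=0 children=['V', 'O'] (at root)
Step 8 (down 0): focus=V path=0 depth=1 children=['J', 'Z'] left=[] right=['O'] parent=E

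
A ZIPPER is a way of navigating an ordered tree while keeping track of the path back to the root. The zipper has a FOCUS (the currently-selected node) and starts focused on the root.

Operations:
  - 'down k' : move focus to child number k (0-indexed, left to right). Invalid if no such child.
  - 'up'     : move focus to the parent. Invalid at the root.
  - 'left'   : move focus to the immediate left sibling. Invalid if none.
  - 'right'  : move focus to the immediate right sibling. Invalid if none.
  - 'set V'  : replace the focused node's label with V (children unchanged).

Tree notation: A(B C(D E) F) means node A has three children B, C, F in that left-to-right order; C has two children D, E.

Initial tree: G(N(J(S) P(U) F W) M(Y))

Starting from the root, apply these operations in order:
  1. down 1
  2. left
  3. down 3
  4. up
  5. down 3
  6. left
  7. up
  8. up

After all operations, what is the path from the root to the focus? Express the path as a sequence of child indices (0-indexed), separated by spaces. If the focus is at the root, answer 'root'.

Step 1 (down 1): focus=M path=1 depth=1 children=['Y'] left=['N'] right=[] parent=G
Step 2 (left): focus=N path=0 depth=1 children=['J', 'P', 'F', 'W'] left=[] right=['M'] parent=G
Step 3 (down 3): focus=W path=0/3 depth=2 children=[] left=['J', 'P', 'F'] right=[] parent=N
Step 4 (up): focus=N path=0 depth=1 children=['J', 'P', 'F', 'W'] left=[] right=['M'] parent=G
Step 5 (down 3): focus=W path=0/3 depth=2 children=[] left=['J', 'P', 'F'] right=[] parent=N
Step 6 (left): focus=F path=0/2 depth=2 children=[] left=['J', 'P'] right=['W'] parent=N
Step 7 (up): focus=N path=0 depth=1 children=['J', 'P', 'F', 'W'] left=[] right=['M'] parent=G
Step 8 (up): focus=G path=root depth=0 children=['N', 'M'] (at root)

Answer: root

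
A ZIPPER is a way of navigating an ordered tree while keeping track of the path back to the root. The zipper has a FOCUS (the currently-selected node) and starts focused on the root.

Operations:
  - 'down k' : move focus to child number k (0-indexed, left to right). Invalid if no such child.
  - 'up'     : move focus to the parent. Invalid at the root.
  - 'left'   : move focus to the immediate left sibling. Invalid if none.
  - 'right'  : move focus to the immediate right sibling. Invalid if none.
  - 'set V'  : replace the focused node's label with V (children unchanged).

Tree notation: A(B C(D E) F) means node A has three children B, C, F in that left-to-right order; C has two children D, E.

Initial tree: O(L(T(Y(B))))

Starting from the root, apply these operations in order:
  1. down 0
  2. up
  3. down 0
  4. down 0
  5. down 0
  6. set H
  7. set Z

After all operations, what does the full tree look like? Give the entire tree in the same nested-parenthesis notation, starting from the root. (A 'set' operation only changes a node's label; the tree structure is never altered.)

Answer: O(L(T(Z(B))))

Derivation:
Step 1 (down 0): focus=L path=0 depth=1 children=['T'] left=[] right=[] parent=O
Step 2 (up): focus=O path=root depth=0 children=['L'] (at root)
Step 3 (down 0): focus=L path=0 depth=1 children=['T'] left=[] right=[] parent=O
Step 4 (down 0): focus=T path=0/0 depth=2 children=['Y'] left=[] right=[] parent=L
Step 5 (down 0): focus=Y path=0/0/0 depth=3 children=['B'] left=[] right=[] parent=T
Step 6 (set H): focus=H path=0/0/0 depth=3 children=['B'] left=[] right=[] parent=T
Step 7 (set Z): focus=Z path=0/0/0 depth=3 children=['B'] left=[] right=[] parent=T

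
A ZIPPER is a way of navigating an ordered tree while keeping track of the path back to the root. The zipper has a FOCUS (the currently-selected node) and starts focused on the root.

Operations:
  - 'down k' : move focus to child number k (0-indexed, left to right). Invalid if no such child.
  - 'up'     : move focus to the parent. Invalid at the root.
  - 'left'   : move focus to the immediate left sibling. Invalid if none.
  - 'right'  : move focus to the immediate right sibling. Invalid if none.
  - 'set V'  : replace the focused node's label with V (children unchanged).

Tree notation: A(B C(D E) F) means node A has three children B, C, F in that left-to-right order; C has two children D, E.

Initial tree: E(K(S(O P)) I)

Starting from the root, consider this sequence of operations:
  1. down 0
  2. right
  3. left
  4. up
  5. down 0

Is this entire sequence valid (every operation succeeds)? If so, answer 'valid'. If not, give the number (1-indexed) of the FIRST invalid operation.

Answer: valid

Derivation:
Step 1 (down 0): focus=K path=0 depth=1 children=['S'] left=[] right=['I'] parent=E
Step 2 (right): focus=I path=1 depth=1 children=[] left=['K'] right=[] parent=E
Step 3 (left): focus=K path=0 depth=1 children=['S'] left=[] right=['I'] parent=E
Step 4 (up): focus=E path=root depth=0 children=['K', 'I'] (at root)
Step 5 (down 0): focus=K path=0 depth=1 children=['S'] left=[] right=['I'] parent=E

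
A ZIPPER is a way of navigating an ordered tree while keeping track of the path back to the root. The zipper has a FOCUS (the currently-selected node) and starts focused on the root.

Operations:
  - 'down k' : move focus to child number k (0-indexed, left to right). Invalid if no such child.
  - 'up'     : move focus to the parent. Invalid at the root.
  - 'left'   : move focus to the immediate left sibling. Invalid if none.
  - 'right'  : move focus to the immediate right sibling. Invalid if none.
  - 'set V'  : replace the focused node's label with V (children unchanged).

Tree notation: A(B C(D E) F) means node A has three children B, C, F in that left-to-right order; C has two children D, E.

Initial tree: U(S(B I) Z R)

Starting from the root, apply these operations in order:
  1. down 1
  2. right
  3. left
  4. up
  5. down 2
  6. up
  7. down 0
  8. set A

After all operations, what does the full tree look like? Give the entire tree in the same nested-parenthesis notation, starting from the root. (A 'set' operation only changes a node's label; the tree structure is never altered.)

Answer: U(A(B I) Z R)

Derivation:
Step 1 (down 1): focus=Z path=1 depth=1 children=[] left=['S'] right=['R'] parent=U
Step 2 (right): focus=R path=2 depth=1 children=[] left=['S', 'Z'] right=[] parent=U
Step 3 (left): focus=Z path=1 depth=1 children=[] left=['S'] right=['R'] parent=U
Step 4 (up): focus=U path=root depth=0 children=['S', 'Z', 'R'] (at root)
Step 5 (down 2): focus=R path=2 depth=1 children=[] left=['S', 'Z'] right=[] parent=U
Step 6 (up): focus=U path=root depth=0 children=['S', 'Z', 'R'] (at root)
Step 7 (down 0): focus=S path=0 depth=1 children=['B', 'I'] left=[] right=['Z', 'R'] parent=U
Step 8 (set A): focus=A path=0 depth=1 children=['B', 'I'] left=[] right=['Z', 'R'] parent=U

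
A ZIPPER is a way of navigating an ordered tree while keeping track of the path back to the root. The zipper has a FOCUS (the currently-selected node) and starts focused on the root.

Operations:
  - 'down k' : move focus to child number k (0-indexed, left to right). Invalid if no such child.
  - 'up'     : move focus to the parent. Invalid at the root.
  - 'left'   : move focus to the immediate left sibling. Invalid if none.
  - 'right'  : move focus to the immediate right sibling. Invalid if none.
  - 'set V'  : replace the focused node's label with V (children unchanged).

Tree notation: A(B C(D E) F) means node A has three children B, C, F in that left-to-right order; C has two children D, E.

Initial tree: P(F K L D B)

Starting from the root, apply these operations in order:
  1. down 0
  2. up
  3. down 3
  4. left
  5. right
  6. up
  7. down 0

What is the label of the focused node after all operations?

Step 1 (down 0): focus=F path=0 depth=1 children=[] left=[] right=['K', 'L', 'D', 'B'] parent=P
Step 2 (up): focus=P path=root depth=0 children=['F', 'K', 'L', 'D', 'B'] (at root)
Step 3 (down 3): focus=D path=3 depth=1 children=[] left=['F', 'K', 'L'] right=['B'] parent=P
Step 4 (left): focus=L path=2 depth=1 children=[] left=['F', 'K'] right=['D', 'B'] parent=P
Step 5 (right): focus=D path=3 depth=1 children=[] left=['F', 'K', 'L'] right=['B'] parent=P
Step 6 (up): focus=P path=root depth=0 children=['F', 'K', 'L', 'D', 'B'] (at root)
Step 7 (down 0): focus=F path=0 depth=1 children=[] left=[] right=['K', 'L', 'D', 'B'] parent=P

Answer: F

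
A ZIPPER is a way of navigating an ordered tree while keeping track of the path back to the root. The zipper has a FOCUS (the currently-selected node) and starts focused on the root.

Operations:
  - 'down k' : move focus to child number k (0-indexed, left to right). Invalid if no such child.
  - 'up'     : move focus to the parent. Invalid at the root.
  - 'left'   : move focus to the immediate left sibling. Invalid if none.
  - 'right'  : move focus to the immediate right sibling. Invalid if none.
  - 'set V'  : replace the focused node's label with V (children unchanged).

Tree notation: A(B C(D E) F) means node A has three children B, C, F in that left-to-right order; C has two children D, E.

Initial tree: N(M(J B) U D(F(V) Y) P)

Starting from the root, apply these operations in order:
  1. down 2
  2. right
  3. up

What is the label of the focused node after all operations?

Answer: N

Derivation:
Step 1 (down 2): focus=D path=2 depth=1 children=['F', 'Y'] left=['M', 'U'] right=['P'] parent=N
Step 2 (right): focus=P path=3 depth=1 children=[] left=['M', 'U', 'D'] right=[] parent=N
Step 3 (up): focus=N path=root depth=0 children=['M', 'U', 'D', 'P'] (at root)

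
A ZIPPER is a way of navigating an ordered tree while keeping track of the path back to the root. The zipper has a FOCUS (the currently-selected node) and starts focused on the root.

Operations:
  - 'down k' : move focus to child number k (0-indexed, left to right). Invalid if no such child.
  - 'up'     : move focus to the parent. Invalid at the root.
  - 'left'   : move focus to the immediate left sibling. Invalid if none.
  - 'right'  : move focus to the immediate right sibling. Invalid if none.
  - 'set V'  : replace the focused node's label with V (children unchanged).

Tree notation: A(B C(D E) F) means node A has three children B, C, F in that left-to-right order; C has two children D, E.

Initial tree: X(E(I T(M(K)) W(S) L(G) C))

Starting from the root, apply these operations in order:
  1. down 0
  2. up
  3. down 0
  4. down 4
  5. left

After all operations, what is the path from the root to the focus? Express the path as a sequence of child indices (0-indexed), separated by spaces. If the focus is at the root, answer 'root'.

Step 1 (down 0): focus=E path=0 depth=1 children=['I', 'T', 'W', 'L', 'C'] left=[] right=[] parent=X
Step 2 (up): focus=X path=root depth=0 children=['E'] (at root)
Step 3 (down 0): focus=E path=0 depth=1 children=['I', 'T', 'W', 'L', 'C'] left=[] right=[] parent=X
Step 4 (down 4): focus=C path=0/4 depth=2 children=[] left=['I', 'T', 'W', 'L'] right=[] parent=E
Step 5 (left): focus=L path=0/3 depth=2 children=['G'] left=['I', 'T', 'W'] right=['C'] parent=E

Answer: 0 3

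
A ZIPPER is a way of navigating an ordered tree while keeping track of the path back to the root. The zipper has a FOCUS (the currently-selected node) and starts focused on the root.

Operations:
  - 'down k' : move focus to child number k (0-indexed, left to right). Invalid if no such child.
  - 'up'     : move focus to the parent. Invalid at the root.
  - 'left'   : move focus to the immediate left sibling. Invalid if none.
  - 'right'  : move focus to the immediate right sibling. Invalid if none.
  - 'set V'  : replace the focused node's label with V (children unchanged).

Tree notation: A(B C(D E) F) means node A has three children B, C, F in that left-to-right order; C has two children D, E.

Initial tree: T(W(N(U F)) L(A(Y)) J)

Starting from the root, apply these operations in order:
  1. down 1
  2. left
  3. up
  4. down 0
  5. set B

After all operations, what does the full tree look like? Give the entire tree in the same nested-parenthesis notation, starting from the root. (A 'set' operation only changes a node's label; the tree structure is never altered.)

Step 1 (down 1): focus=L path=1 depth=1 children=['A'] left=['W'] right=['J'] parent=T
Step 2 (left): focus=W path=0 depth=1 children=['N'] left=[] right=['L', 'J'] parent=T
Step 3 (up): focus=T path=root depth=0 children=['W', 'L', 'J'] (at root)
Step 4 (down 0): focus=W path=0 depth=1 children=['N'] left=[] right=['L', 'J'] parent=T
Step 5 (set B): focus=B path=0 depth=1 children=['N'] left=[] right=['L', 'J'] parent=T

Answer: T(B(N(U F)) L(A(Y)) J)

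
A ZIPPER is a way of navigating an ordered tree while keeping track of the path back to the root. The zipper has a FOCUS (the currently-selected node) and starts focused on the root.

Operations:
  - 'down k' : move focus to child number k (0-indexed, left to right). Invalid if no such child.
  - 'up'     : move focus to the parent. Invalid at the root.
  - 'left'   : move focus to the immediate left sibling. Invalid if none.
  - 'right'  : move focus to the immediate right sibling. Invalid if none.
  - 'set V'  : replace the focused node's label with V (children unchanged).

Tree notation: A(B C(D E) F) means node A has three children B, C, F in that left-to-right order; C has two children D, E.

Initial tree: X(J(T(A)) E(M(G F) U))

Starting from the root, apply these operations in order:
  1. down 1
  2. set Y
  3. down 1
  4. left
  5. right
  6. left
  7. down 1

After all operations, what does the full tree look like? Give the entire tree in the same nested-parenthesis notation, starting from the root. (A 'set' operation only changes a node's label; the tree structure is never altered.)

Step 1 (down 1): focus=E path=1 depth=1 children=['M', 'U'] left=['J'] right=[] parent=X
Step 2 (set Y): focus=Y path=1 depth=1 children=['M', 'U'] left=['J'] right=[] parent=X
Step 3 (down 1): focus=U path=1/1 depth=2 children=[] left=['M'] right=[] parent=Y
Step 4 (left): focus=M path=1/0 depth=2 children=['G', 'F'] left=[] right=['U'] parent=Y
Step 5 (right): focus=U path=1/1 depth=2 children=[] left=['M'] right=[] parent=Y
Step 6 (left): focus=M path=1/0 depth=2 children=['G', 'F'] left=[] right=['U'] parent=Y
Step 7 (down 1): focus=F path=1/0/1 depth=3 children=[] left=['G'] right=[] parent=M

Answer: X(J(T(A)) Y(M(G F) U))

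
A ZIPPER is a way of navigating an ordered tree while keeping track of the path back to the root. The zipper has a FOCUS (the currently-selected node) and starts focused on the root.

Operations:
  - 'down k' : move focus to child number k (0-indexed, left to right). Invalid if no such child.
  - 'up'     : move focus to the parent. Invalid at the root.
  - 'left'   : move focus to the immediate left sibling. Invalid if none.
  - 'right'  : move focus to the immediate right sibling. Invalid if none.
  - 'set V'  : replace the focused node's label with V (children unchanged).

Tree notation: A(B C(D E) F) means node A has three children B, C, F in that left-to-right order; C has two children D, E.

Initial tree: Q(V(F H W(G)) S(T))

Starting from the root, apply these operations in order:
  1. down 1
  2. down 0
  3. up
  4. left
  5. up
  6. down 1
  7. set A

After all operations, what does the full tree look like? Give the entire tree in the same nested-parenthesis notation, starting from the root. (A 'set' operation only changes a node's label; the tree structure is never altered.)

Answer: Q(V(F H W(G)) A(T))

Derivation:
Step 1 (down 1): focus=S path=1 depth=1 children=['T'] left=['V'] right=[] parent=Q
Step 2 (down 0): focus=T path=1/0 depth=2 children=[] left=[] right=[] parent=S
Step 3 (up): focus=S path=1 depth=1 children=['T'] left=['V'] right=[] parent=Q
Step 4 (left): focus=V path=0 depth=1 children=['F', 'H', 'W'] left=[] right=['S'] parent=Q
Step 5 (up): focus=Q path=root depth=0 children=['V', 'S'] (at root)
Step 6 (down 1): focus=S path=1 depth=1 children=['T'] left=['V'] right=[] parent=Q
Step 7 (set A): focus=A path=1 depth=1 children=['T'] left=['V'] right=[] parent=Q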